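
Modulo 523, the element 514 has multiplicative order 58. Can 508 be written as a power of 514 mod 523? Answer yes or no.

no

508 ∈ ⟨514⟩ iff 508^58 ≡ 1 (mod 523), since |⟨514⟩| = 58.
508^58 mod 523 = 217.
Since 217 ≠ 1, 508 does not lie in the subgroup.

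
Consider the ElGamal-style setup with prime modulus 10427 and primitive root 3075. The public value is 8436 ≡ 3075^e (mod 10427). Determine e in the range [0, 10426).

5882

Baby-step giant-step with m = ceil(sqrt(10426)) = 103.
Baby table (3075^j mod 10427 for j=0..102):
  0:1  1:3075  2:8763  3:2857  4:5741  5:664  6:8535  7:366
  8:9761  9:6169  10:2962  11:5379  12:3203  13:6137  14:8832  15:6492
  16:5622  17:10111  18:8438  19:4474  20:4337  21:142  22:9143  23:3533
  24:9468  25:1916  26:445  27:2438  28:10264  29:9698  30:130  31:3524
  32:2647  33:6465  34:6013  35:2904  36:4288  37:5872  38:7263  39:9518
  40:9688  41:661  42:9737  43:5358  44:1190  45:9800  46:970  47:628
  48:2105  49:8135  50:752  51:8033  52:10339  53:502  54:454  55:9259
  56:5715  57:4130  58:10091  59:9500  60:6473  61:9759  62:19  63:6290
  64:10092  65:2148  66:4809  67:2189  68:5760  69:6954  70:8200  71:2514
  72:4143  73:8358  74:8722  75:1906  76:976  77:8651  78:2548  79:4423
  80:3917  81:1590  82:9414  83:2698  84:6885  85:4565  86:2633  87:5123
  88:8455  89:4614  90:7330  91:7003  92:2470  93:4394  94:8585  95:8138
  96:9977  97:3041  98:8483  99:7298  100:2446  101:3583  102:6813
Giant step factor: 3075^(-103) ≡ 9532 (mod 10427).
Scan 8436·9532^i mod 10427 for i = 0, 1, …:
  i=0: 8436   i=1: 9355   i=2: 156   i=3: 6358
  i=4: 2732   i=5: 5205   i=6: 2394   i=7: 5332
  i=8: 3426   i=9: 9695     …   i=56: 8755
  i=57: 5379
Match at i=57, j=11: e = 57·103 + 11 = 5882.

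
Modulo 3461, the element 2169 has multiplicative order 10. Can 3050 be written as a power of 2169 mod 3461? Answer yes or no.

⟨2169⟩ has order 10; its elements mod 3461 are {1, 442, 1062, 1292, 1548, 1913, 2169, 2399, 3019, 3460}.
3050 is not in this set.

no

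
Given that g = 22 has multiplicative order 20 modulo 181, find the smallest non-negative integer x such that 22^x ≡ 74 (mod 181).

9

Successive powers of 22 modulo 181:
  22^0=1  22^1=22  22^2=122  22^3=150  22^4=42  22^5=19
  22^6=56  22^7=146  22^8=135  22^9=74
So 22^9 ≡ 74 (mod 181), giving x = 9.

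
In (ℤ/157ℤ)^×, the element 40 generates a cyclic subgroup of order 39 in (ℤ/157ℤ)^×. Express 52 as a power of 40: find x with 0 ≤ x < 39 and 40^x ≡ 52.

32

Successive powers of 40 modulo 157:
  40^0=1  40^1=40  40^2=30  40^3=101  40^4=115  40^5=47
  40^6=153  40^7=154  40^8=37  40^9=67  40^10=11  40^11=126
  40^12=16  40^13=12  40^14=9  40^15=46  40^16=113  40^17=124
  40^18=93  40^19=109  40^20=121  40^21=130  40^22=19  40^23=132
  40^24=99  40^25=35  40^26=144  40^27=108  40^28=81  40^29=100
  40^30=75  40^31=17  40^32=52
So 40^32 ≡ 52 (mod 157), giving x = 32.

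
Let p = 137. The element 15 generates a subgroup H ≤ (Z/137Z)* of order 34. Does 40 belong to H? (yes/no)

no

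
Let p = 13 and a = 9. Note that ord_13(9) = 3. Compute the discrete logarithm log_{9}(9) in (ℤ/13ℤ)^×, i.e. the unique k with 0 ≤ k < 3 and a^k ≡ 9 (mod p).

1

Successive powers of 9 modulo 13:
  9^0=1  9^1=9
So 9^1 ≡ 9 (mod 13), giving k = 1.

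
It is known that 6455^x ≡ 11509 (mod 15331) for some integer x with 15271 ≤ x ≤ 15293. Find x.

Compute 6455^15271 mod 15331 = 1582, then multiply by 6455 repeatedly:
  6455^15271=1582  6455^15272=1364  6455^15273=4626  6455^15274=11373  6455^15275=7887
  6455^15276=11665  6455^15277=7034  6455^15278=9379  6455^15279=14657  6455^15280=3334
  6455^15281=11577  6455^15282=6241  6455^15283=11118  6455^15284=2279  6455^15285=8516
  6455^15286=9145  6455^15287=6625  6455^15288=6216  6455^15289=3053  6455^15290=6780
  6455^15291=10226  6455^15292=8875  6455^15293=11509
Found 11509 at exponent 15293.

15293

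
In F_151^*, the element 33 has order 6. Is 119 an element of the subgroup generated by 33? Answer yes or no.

yes

119 ∈ ⟨33⟩ iff 119^6 ≡ 1 (mod 151), since |⟨33⟩| = 6.
119^6 mod 151 = 1.
Since 1 = 1, 119 lies in the subgroup.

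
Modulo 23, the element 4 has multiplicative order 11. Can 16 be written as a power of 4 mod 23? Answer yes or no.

yes

⟨4⟩ has order 11; its elements mod 23 are {1, 2, 3, 4, 6, 8, 9, 12, 13, 16, 18}.
16 is in this set.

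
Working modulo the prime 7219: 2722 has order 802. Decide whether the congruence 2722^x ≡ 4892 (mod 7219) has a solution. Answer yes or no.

4892 ∈ ⟨2722⟩ iff 4892^802 ≡ 1 (mod 7219), since |⟨2722⟩| = 802.
4892^802 mod 7219 = 6635.
Since 6635 ≠ 1, 4892 does not lie in the subgroup.

no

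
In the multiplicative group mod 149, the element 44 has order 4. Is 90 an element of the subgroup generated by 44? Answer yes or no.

no

⟨44⟩ has order 4; its elements mod 149 are {1, 44, 105, 148}.
90 is not in this set.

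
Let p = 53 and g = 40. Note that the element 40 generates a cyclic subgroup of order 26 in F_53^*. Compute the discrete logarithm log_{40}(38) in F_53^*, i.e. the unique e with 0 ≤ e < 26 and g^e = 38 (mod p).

7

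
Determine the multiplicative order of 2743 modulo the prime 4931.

170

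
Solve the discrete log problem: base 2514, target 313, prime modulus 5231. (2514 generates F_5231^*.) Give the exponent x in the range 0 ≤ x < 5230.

Baby-step giant-step with m = ceil(sqrt(5230)) = 73.
Baby table (2514^j mod 5231 for j=0..72):
  0:1  1:2514  2:1148  3:3791  4:4923  5:5107  6:2124  7:4116
  8:706  9:1575  10:4914  11:3405  12:2254  13:1383  14:3478  15:2691
  16:1491  17:2978  18:1131  19:2901  20:1100  21:3432  22:2129  23:993
  24:1215  25:4837  26:3374  27:2785  28:2412  29:1039  30:1777  31:104
  32:5137  33:4310  34:1939  35:4585  36:2797  37:1194  38:4353  39:190
  40:1639  41:3649  42:3643  43:4252  44:2595  45:773  46:2621  47:3365
  48:1083  49:2542  50:3537  51:4549  52:1220  53:1714  54:3883  55:816
  56:872  57:419  58:1935  59:4991  60:3436  61:1723  62:354  63:686
  64:3605  65:2878  66:819  67:3183  68:3863  69:2846  70:4067  71:3064
  72:2864
Giant step factor: 2514^(-73) ≡ 1609 (mod 5231).
Scan 313·1609^i mod 5231 for i = 0, 1, …:
  i=0: 313   i=1: 1441   i=2: 1236   i=3: 944
  i=4: 1906   i=5: 1388   i=6: 4886   i=7: 4612
  i=8: 3150   i=9: 4742     …   i=56: 572
  i=57: 4923
Match at i=57, j=4: x = 57·73 + 4 = 4165.

4165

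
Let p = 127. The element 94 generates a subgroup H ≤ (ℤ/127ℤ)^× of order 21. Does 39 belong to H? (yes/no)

⟨94⟩ has order 21; its elements mod 127 are {1, 2, 4, 8, 16, 19, 25, 32, 38, 47, 50, 61, 64, 73, 76, 87, 94, 100, 107, 117, 122}.
39 is not in this set.

no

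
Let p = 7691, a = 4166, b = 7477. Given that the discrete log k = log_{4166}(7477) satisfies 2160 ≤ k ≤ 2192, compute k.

2164

Compute 4166^2160 mod 7691 = 3248, then multiply by 4166 repeatedly:
  4166^2160=3248  4166^2161=2699  4166^2162=7483  4166^2163=2555  4166^2164=7477
Found 7477 at exponent 2164.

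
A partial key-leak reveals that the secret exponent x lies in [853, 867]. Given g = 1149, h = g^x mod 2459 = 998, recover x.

Compute 1149^853 mod 2459 = 945, then multiply by 1149 repeatedly:
  1149^853=945  1149^854=1386  1149^855=1541  1149^856=129  1149^857=681
  1149^858=507  1149^859=2219  1149^860=2107  1149^861=1287  1149^862=904
  1149^863=998
Found 998 at exponent 863.

863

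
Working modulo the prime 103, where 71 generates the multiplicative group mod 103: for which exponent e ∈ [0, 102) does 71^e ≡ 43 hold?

59

Baby-step giant-step with m = ceil(sqrt(102)) = 11.
Baby table (71^j mod 103 for j=0..10):
  0:1  1:71  2:97  3:89  4:36  5:84  6:93  7:11
  8:60  9:37  10:52
Giant step factor: 71^(-11) ≡ 45 (mod 103).
Scan 43·45^i mod 103 for i = 0, 1, …:
  i=0: 43   i=1: 81   i=2: 40   i=3: 49
  i=4: 42   i=5: 36
Match at i=5, j=4: e = 5·11 + 4 = 59.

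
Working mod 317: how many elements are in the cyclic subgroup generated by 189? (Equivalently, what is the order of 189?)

316

The order of 189 must divide p − 1 = 316 = 2^2 · 79.
Divisors: 1, 2, 4, 79, 158, 316.
Check each in increasing order: 189^1 ≡ 189;  189^2 ≡ 217;  189^4 ≡ 173;  189^79 ≡ 203;  189^158 ≡ 316;  189^316 ≡ 1.
Smallest exponent giving 1 is 316.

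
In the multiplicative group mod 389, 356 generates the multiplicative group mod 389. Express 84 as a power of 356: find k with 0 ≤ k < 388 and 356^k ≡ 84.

Baby-step giant-step with m = ceil(sqrt(388)) = 20.
Baby table (356^j mod 389 for j=0..19):
  0:1  1:356  2:311  3:240  4:249  5:341  6:28  7:243
  8:150  9:107  10:359  11:212  12:6  13:191  14:310  15:273
  16:327  17:101  18:168  19:291
Giant step factor: 356^(-20) ≡ 169 (mod 389).
Scan 84·169^i mod 389 for i = 0, 1, …:
  i=0: 84   i=1: 192   i=2: 161   i=3: 368
  i=4: 341
Match at i=4, j=5: k = 4·20 + 5 = 85.

85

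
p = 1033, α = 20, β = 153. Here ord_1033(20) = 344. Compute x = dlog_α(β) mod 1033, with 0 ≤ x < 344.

322

Baby-step giant-step with m = ceil(sqrt(344)) = 19.
Baby table (20^j mod 1033 for j=0..18):
  0:1  1:20  2:400  3:769  4:918  5:799  6:485  7:403
  8:829  9:52  10:7  11:140  12:734  13:218  14:228  15:428
  16:296  17:755  18:638
Giant step factor: 20^(-19) ≡ 928 (mod 1033).
Scan 153·928^i mod 1033 for i = 0, 1, …:
  i=0: 153   i=1: 463   i=2: 969   i=3: 522
  i=4: 972   i=5: 207   i=6: 991   i=7: 278
  i=8: 767   i=9: 39     …   i=15: 840
  i=16: 638
Match at i=16, j=18: x = 16·19 + 18 = 322.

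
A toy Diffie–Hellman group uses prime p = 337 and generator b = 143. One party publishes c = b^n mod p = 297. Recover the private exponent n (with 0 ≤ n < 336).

Baby-step giant-step with m = ceil(sqrt(336)) = 19.
Baby table (143^j mod 337 for j=0..18):
  0:1  1:143  2:229  3:58  4:206  5:139  6:331  7:153
  8:311  9:326  10:112  11:177  12:36  13:93  14:156  15:66
  16:2  17:286  18:121
Giant step factor: 143^(-19) ≡ 276 (mod 337).
Scan 297·276^i mod 337 for i = 0, 1, …:
  i=0: 297   i=1: 81   i=2: 114   i=3: 123
  i=4: 248   i=5: 37   i=6: 102   i=7: 181
  i=8: 80   i=9: 175     …   i=15: 312
  i=16: 177
Match at i=16, j=11: n = 16·19 + 11 = 315.

315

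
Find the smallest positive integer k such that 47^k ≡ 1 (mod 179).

The order of 47 must divide p − 1 = 178 = 2 · 89.
Divisors: 1, 2, 89, 178.
Check each in increasing order: 47^1 ≡ 47;  47^2 ≡ 61;  47^89 ≡ 1.
Smallest exponent giving 1 is 89.

89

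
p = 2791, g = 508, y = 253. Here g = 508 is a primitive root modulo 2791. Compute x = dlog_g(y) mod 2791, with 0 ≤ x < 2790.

123

Baby-step giant-step with m = ceil(sqrt(2790)) = 53.
Baby table (508^j mod 2791 for j=0..52):
  0:1  1:508  2:1292  3:451  4:246  5:2164  6:2449  7:2097
  8:1905  9:2054  10:2389  11:2318  12:2533  13:113  14:1584  15:864
  16:725  17:2679  18:1715  19:428  20:2517  21:358  22:449  23:2021
  24:2371  25:1547  26:1605  27:368  28:2738  29:986  30:1299  31:1216
  32:917  33:2530  34:1380  35:499  36:2302  37:2778  38:1769  39:2741
  40:2510  41:2384  42:2569  43:1655  44:649  45:354  46:1208  47:2435
  48:567  49:563  50:1322  51:1736  52:2723
Giant step factor: 508^(-53) ≡ 2661 (mod 2791).
Scan 253·2661^i mod 2791 for i = 0, 1, …:
  i=0: 253   i=1: 602   i=2: 2679
Match at i=2, j=17: x = 2·53 + 17 = 123.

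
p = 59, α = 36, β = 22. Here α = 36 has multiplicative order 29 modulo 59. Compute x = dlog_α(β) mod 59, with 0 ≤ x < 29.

Successive powers of 36 modulo 59:
  36^0=1  36^1=36  36^2=57  36^3=46  36^4=4  36^5=26
  36^6=51  36^7=7  36^8=16  36^9=45  36^10=27  36^11=28
  36^12=5  36^13=3  36^14=49  36^15=53  36^16=20  36^17=12
  36^18=19  36^19=35  36^20=21  36^21=48  36^22=17  36^23=22
So 36^23 ≡ 22 (mod 59), giving x = 23.

23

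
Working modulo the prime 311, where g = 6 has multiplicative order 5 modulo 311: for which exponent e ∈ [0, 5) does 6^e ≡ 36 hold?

2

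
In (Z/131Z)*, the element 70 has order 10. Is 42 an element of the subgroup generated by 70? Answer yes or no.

yes

42 ∈ ⟨70⟩ iff 42^10 ≡ 1 (mod 131), since |⟨70⟩| = 10.
42^10 mod 131 = 1.
Since 1 = 1, 42 lies in the subgroup.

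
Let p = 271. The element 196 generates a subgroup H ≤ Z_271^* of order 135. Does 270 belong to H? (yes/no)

no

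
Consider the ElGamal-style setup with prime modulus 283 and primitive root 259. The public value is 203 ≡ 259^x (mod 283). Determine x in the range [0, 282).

44

Baby-step giant-step with m = ceil(sqrt(282)) = 17.
Baby table (259^j mod 283 for j=0..16):
  0:1  1:259  2:10  3:43  4:100  5:147  6:151  7:55
  8:95  9:267  10:101  11:123  12:161  13:98  14:195  15:131
  16:252
Giant step factor: 259^(-17) ≡ 221 (mod 283).
Scan 203·221^i mod 283 for i = 0, 1, …:
  i=0: 203   i=1: 149   i=2: 101
Match at i=2, j=10: x = 2·17 + 10 = 44.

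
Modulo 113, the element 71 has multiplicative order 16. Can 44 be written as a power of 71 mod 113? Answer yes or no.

yes

44 ∈ ⟨71⟩ iff 44^16 ≡ 1 (mod 113), since |⟨71⟩| = 16.
44^16 mod 113 = 1.
Since 1 = 1, 44 lies in the subgroup.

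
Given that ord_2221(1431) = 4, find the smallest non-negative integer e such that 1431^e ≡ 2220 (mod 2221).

2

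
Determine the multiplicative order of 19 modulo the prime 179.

89

The order of 19 must divide p − 1 = 178 = 2 · 89.
Divisors: 1, 2, 89, 178.
Check each in increasing order: 19^1 ≡ 19;  19^2 ≡ 3;  19^89 ≡ 1.
Smallest exponent giving 1 is 89.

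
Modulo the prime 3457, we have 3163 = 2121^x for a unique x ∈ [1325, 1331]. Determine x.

1326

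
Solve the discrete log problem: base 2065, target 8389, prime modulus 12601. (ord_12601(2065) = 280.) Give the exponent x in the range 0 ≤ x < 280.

Baby-step giant-step with m = ceil(sqrt(280)) = 17.
Baby table (2065^j mod 12601 for j=0..16):
  0:1  1:2065  2:5087  3:8022  4:7716  5:5876  6:11778  7:1640
  8:9532  9:818  10:636  11:2836  12:9476  13:11188  14:5587  15:7240
  16:5814
Giant step factor: 2065^(-17) ≡ 11750 (mod 12601).
Scan 8389·11750^i mod 12601 for i = 0, 1, …:
  i=0: 8389   i=1: 5728   i=2: 2059   i=3: 11931
  i=4: 3125   i=5: 12037   i=6: 1126   i=7: 12051
  i=8: 1813   i=9: 7060   i=10: 2617   i=11: 3310
  i=12: 5814
Match at i=12, j=16: x = 12·17 + 16 = 220.

220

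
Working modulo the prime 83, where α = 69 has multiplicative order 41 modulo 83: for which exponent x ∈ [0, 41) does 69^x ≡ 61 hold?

21

Successive powers of 69 modulo 83:
  69^0=1  69^1=69  69^2=30  69^3=78  69^4=70  69^5=16
  69^6=25  69^7=65  69^8=3  69^9=41  69^10=7  69^11=68
  69^12=44  69^13=48  69^14=75  69^15=29  69^16=9  69^17=40
  69^18=21  69^19=38  69^20=49  69^21=61
So 69^21 ≡ 61 (mod 83), giving x = 21.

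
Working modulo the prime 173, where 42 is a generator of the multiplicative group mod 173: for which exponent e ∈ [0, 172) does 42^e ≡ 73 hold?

130

Baby-step giant-step with m = ceil(sqrt(172)) = 14.
Baby table (42^j mod 173 for j=0..13):
  0:1  1:42  2:34  3:44  4:118  5:112  6:33  7:2
  8:84  9:68  10:88  11:63  12:51  13:66
Giant step factor: 42^(-14) ≡ 130 (mod 173).
Scan 73·130^i mod 173 for i = 0, 1, …:
  i=0: 73   i=1: 148   i=2: 37   i=3: 139
  i=4: 78   i=5: 106   i=6: 113   i=7: 158
  i=8: 126   i=9: 118
Match at i=9, j=4: e = 9·14 + 4 = 130.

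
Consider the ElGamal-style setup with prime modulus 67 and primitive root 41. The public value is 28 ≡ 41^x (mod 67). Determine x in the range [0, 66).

Baby-step giant-step with m = ceil(sqrt(66)) = 9.
Baby table (41^j mod 67 for j=0..8):
  0:1  1:41  2:6  3:45  4:36  5:2  6:15  7:12
  8:23
Giant step factor: 41^(-9) ≡ 27 (mod 67).
Scan 28·27^i mod 67 for i = 0, 1, …:
  i=0: 28   i=1: 19   i=2: 44   i=3: 49
  i=4: 50   i=5: 10   i=6: 2
Match at i=6, j=5: x = 6·9 + 5 = 59.

59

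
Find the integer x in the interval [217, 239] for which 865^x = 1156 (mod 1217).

Compute 865^217 mod 1217 = 785, then multiply by 865 repeatedly:
  865^217=785  865^218=1156
Found 1156 at exponent 218.

218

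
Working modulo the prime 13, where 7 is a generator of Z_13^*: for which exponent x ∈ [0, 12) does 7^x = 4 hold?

10

Successive powers of 7 modulo 13:
  7^0=1  7^1=7  7^2=10  7^3=5  7^4=9  7^5=11
  7^6=12  7^7=6  7^8=3  7^9=8  7^10=4
So 7^10 ≡ 4 (mod 13), giving x = 10.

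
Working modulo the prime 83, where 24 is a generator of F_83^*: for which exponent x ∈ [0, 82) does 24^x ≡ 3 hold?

60

Baby-step giant-step with m = ceil(sqrt(82)) = 10.
Baby table (24^j mod 83 for j=0..9):
  0:1  1:24  2:78  3:46  4:25  5:19  6:41  7:71
  8:44  9:60
Giant step factor: 24^(-10) ≡ 63 (mod 83).
Scan 3·63^i mod 83 for i = 0, 1, …:
  i=0: 3   i=1: 23   i=2: 38   i=3: 70
  i=4: 11   i=5: 29   i=6: 1
Match at i=6, j=0: x = 6·10 + 0 = 60.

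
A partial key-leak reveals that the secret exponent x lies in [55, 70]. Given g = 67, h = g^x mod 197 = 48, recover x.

Compute 67^55 mod 197 = 27, then multiply by 67 repeatedly:
  67^55=27  67^56=36  67^57=48
Found 48 at exponent 57.

57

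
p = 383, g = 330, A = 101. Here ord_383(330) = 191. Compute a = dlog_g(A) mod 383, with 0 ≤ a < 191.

Baby-step giant-step with m = ceil(sqrt(191)) = 14.
Baby table (330^j mod 383 for j=0..13):
  0:1  1:330  2:128  3:110  4:298  5:292  6:227  7:225
  8:331  9:75  10:238  11:25  12:207  13:136
Giant step factor: 330^(-14) ≡ 272 (mod 383).
Scan 101·272^i mod 383 for i = 0, 1, …:
  i=0: 101   i=1: 279   i=2: 54   i=3: 134
  i=4: 63   i=5: 284   i=6: 265   i=7: 76
  i=8: 373   i=9: 344   i=10: 116   i=11: 146
  i=12: 263   i=13: 298
Match at i=13, j=4: a = 13·14 + 4 = 186.

186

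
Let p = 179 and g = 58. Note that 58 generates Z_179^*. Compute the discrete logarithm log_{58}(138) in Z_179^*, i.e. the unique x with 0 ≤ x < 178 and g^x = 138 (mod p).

20

Successive powers of 58 modulo 179:
  58^0=1  58^1=58  58^2=142  58^3=2  58^4=116  58^5=105
  58^6=4  58^7=53  58^8=31  58^9=8  58^10=106  58^11=62
  58^12=16  58^13=33  58^14=124  58^15=32  58^16=66  58^17=69
  58^18=64  58^19=132  58^20=138
So 58^20 ≡ 138 (mod 179), giving x = 20.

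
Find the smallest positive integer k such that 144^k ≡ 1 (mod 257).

The order of 144 must divide p − 1 = 256 = 2^8.
Divisors: 1, 2, 4, 8, 16, 32, 64, 128, 256.
Check each in increasing order: 144^1 ≡ 144;  144^2 ≡ 176;  144^4 ≡ 136;  144^8 ≡ 249;  144^16 ≡ 64;  144^32 ≡ 241;  144^64 ≡ 256;  144^128 ≡ 1.
Smallest exponent giving 1 is 128.

128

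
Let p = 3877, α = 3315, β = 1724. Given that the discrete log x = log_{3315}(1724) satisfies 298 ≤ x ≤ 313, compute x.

305

Compute 3315^298 mod 3877 = 3076, then multiply by 3315 repeatedly:
  3315^298=3076  3315^299=430  3315^300=2591  3315^301=1610  3315^302=2398
  3315^303=1520  3315^304=2577  3315^305=1724
Found 1724 at exponent 305.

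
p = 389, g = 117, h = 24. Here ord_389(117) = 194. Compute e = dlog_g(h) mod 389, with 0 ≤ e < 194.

87

Baby-step giant-step with m = ceil(sqrt(194)) = 14.
Baby table (117^j mod 389 for j=0..13):
  0:1  1:117  2:74  3:100  4:30  5:9  6:275  7:277
  8:122  9:270  10:81  11:141  12:159  13:320
Giant step factor: 117^(-14) ≡ 77 (mod 389).
Scan 24·77^i mod 389 for i = 0, 1, …:
  i=0: 24   i=1: 292   i=2: 311   i=3: 218
  i=4: 59   i=5: 264   i=6: 100
Match at i=6, j=3: e = 6·14 + 3 = 87.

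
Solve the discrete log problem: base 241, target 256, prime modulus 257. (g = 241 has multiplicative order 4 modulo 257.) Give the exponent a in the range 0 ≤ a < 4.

2

Successive powers of 241 modulo 257:
  241^0=1  241^1=241  241^2=256
So 241^2 ≡ 256 (mod 257), giving a = 2.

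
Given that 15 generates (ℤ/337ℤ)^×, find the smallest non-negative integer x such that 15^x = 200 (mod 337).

Baby-step giant-step with m = ceil(sqrt(336)) = 19.
Baby table (15^j mod 337 for j=0..18):
  0:1  1:15  2:225  3:5  4:75  5:114  6:25  7:38
  8:233  9:125  10:190  11:154  12:288  13:276  14:96  15:92
  16:32  17:143  18:123
Giant step factor: 15^(-19) ≡ 99 (mod 337).
Scan 200·99^i mod 337 for i = 0, 1, …:
  i=0: 200   i=1: 254   i=2: 208   i=3: 35
  i=4: 95   i=5: 306   i=6: 301   i=7: 143
Match at i=7, j=17: x = 7·19 + 17 = 150.

150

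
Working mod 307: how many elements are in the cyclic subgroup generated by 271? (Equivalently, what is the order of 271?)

The order of 271 must divide p − 1 = 306 = 2 · 3^2 · 17.
Divisors: 1, 2, 3, 6, 9, 17, 18, 34, 51, 102, 153, 306.
Check each in increasing order: 271^1 ≡ 271;  271^2 ≡ 68;  271^3 ≡ 8;  271^6 ≡ 64;  271^9 ≡ 205;  271^17 ≡ 18;  271^18 ≡ 273;  271^34 ≡ 17;  271^51 ≡ 306;  271^102 ≡ 1.
Smallest exponent giving 1 is 102.

102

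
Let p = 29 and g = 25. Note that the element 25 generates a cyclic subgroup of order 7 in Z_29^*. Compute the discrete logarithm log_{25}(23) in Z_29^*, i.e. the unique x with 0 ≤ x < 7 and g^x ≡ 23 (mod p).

Successive powers of 25 modulo 29:
  25^0=1  25^1=25  25^2=16  25^3=23
So 25^3 ≡ 23 (mod 29), giving x = 3.

3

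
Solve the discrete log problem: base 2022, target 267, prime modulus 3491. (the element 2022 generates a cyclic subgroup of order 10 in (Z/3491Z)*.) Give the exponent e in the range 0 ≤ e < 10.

8

Successive powers of 2022 modulo 3491:
  2022^0=1  2022^1=2022  2022^2=523  2022^3=3224  2022^4=1231  2022^5=3490
  2022^6=1469  2022^7=2968  2022^8=267
So 2022^8 ≡ 267 (mod 3491), giving e = 8.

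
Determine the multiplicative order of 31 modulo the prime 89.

88

The order of 31 must divide p − 1 = 88 = 2^3 · 11.
Divisors: 1, 2, 4, 8, 11, 22, 44, 88.
Check each in increasing order: 31^1 ≡ 31;  31^2 ≡ 71;  31^4 ≡ 57;  31^8 ≡ 45;  31^11 ≡ 77;  31^22 ≡ 55;  31^44 ≡ 88;  31^88 ≡ 1.
Smallest exponent giving 1 is 88.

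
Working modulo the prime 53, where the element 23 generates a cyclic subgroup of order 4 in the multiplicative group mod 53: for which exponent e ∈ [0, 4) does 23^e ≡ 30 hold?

Successive powers of 23 modulo 53:
  23^0=1  23^1=23  23^2=52  23^3=30
So 23^3 ≡ 30 (mod 53), giving e = 3.

3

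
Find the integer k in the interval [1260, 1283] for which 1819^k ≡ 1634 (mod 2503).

Compute 1819^1260 mod 2503 = 2063, then multiply by 1819 repeatedly:
  1819^1260=2063  1819^1261=600  1819^1262=92  1819^1263=2150  1819^1264=1164
  1819^1265=2281  1819^1266=1668  1819^1267=456  1819^1268=971  1819^1269=1634
Found 1634 at exponent 1269.

1269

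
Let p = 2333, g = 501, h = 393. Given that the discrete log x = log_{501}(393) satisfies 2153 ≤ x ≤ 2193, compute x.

Compute 501^2153 mod 2333 = 1187, then multiply by 501 repeatedly:
  501^2153=1187  501^2154=2105  501^2155=89  501^2156=262  501^2157=614
  501^2158=1991  501^2159=1300  501^2160=393
Found 393 at exponent 2160.

2160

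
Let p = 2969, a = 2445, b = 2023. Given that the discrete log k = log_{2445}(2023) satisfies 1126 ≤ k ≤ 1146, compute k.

Compute 2445^1126 mod 2969 = 740, then multiply by 2445 repeatedly:
  2445^1126=740  2445^1127=1179  2445^1128=2725  2445^1129=189  2445^1130=1910
  2445^1131=2682  2445^1132=1938  2445^1133=2855  2445^1134=356  2445^1135=503
  2445^1136=669  2445^1137=2755  2445^1138=2283  2445^1139=215  2445^1140=162
  2445^1141=1213  2445^1142=2723  2445^1143=1237  2445^1144=2023
Found 2023 at exponent 1144.

1144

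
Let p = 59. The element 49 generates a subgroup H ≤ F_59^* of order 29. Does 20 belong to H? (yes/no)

yes

20 ∈ ⟨49⟩ iff 20^29 ≡ 1 (mod 59), since |⟨49⟩| = 29.
20^29 mod 59 = 1.
Since 1 = 1, 20 lies in the subgroup.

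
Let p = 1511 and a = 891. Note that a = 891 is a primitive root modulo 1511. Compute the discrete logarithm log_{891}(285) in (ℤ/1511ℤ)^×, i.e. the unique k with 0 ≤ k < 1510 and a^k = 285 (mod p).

Baby-step giant-step with m = ceil(sqrt(1510)) = 39.
Baby table (891^j mod 1511 for j=0..38):
  0:1  1:891  2:606  3:519  4:63  5:226  6:403  7:966
  8:947  9:639  10:1213  11:418  12:732  13:971  14:869  15:647
  16:786  17:733  18:351  19:1475  20:1166  21:849  22:959  23:754
  24:930  25:602  26:1488  27:661  28:1172  29:151  30:62  31:846
  32:1308  33:447  34:884  35:413  36:810  37:963  38:1296
Giant step factor: 891^(-39) ≡ 933 (mod 1511).
Scan 285·933^i mod 1511 for i = 0, 1, …:
  i=0: 285   i=1: 1480   i=2: 1297   i=3: 1301
  i=4: 500   i=5: 1112   i=6: 950   i=7: 904
  i=8: 294   i=9: 811     …   i=15: 185
  i=16: 351
Match at i=16, j=18: k = 16·39 + 18 = 642.

642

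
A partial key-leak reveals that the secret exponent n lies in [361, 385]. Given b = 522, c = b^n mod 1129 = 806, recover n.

Compute 522^361 mod 1129 = 702, then multiply by 522 repeatedly:
  522^361=702  522^362=648  522^363=685  522^364=806
Found 806 at exponent 364.

364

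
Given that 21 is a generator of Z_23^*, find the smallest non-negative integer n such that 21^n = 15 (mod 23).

Successive powers of 21 modulo 23:
  21^0=1  21^1=21  21^2=4  21^3=15
So 21^3 ≡ 15 (mod 23), giving n = 3.

3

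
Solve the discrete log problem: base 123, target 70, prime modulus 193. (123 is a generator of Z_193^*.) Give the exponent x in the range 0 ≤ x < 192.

97

Baby-step giant-step with m = ceil(sqrt(192)) = 14.
Baby table (123^j mod 193 for j=0..13):
  0:1  1:123  2:75  3:154  4:28  5:163  6:170  7:66
  8:12  9:125  10:128  11:111  12:143  13:26
Giant step factor: 123^(-14) ≡ 93 (mod 193).
Scan 70·93^i mod 193 for i = 0, 1, …:
  i=0: 70   i=1: 141   i=2: 182   i=3: 135
  i=4: 10   i=5: 158   i=6: 26
Match at i=6, j=13: x = 6·14 + 13 = 97.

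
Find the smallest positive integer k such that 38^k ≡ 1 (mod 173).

The order of 38 must divide p − 1 = 172 = 2^2 · 43.
Divisors: 1, 2, 4, 43, 86, 172.
Check each in increasing order: 38^1 ≡ 38;  38^2 ≡ 60;  38^4 ≡ 140;  38^43 ≡ 172;  38^86 ≡ 1.
Smallest exponent giving 1 is 86.

86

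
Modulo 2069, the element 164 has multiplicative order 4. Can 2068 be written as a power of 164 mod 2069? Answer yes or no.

yes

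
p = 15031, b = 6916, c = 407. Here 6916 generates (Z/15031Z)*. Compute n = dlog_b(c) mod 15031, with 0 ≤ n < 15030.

Baby-step giant-step with m = ceil(sqrt(15030)) = 123.
Baby table (6916^j mod 15031 for j=0..122):
  0:1  1:6916  2:2414  3:10814  4:10399  5:11180  6:1416  7:7875
  8:6187  9:11066  10:9635  11:3237  12:5933  13:13029  14:12750  15:7154
  16:10043  17:14168  18:13830  19:6027  20:1769  21:14201  22:1562  23:10534
  24:12918  25:11655  26:9758  27:12169  28:2235  29:5392  30:14192  31:14473
  32:3839  33:5778  34:8250  35:14355  36:14456  37:6515  38:9833  39:4784
  40:2913  41:4768  42:12505  43:11237  44:4822  45:10194  46:6314  47:2569
  48:562  49:8794  50:3878  51:4944  52:12210  53:202  54:14180  55:6636
  56:4933  57:11289  58:3710  59:443  60:12495  61:2201  62:10744  63:7271
  64:7541  65:11017  66:1433  67:5199  68:2132  69:14532  70:6046  71:12925
  72:14974  73:11625  74:12712  75:14904  76:8497  77:9073  78:9474  79:2055
  80:8085  81:540  82:6952  83:10894  84:7532  85:8897  86:9769  87:13090
  88:13758  89:4098  90:8333  91:2174  92:4384  93:2217  94:1152  95:802
  96:193  97:12060  98:14972  99:12824  100:7884  101:8307  102:2730  103:1744
  104:6642  105:1336  106:10742  107:8470  108:2713  109:4420  110:10697  111:12901
  112:14331  113:13813  114:8703  115:5824  116:10735  117:5151  118:846  119:3877
  120:13059  121:9796  122:4419
Giant step factor: 6916^(-123) ≡ 5172 (mod 15031).
Scan 407·5172^i mod 15031 for i = 0, 1, …:
  i=0: 407   i=1: 664   i=2: 7140   i=3: 11944
  i=4: 11989   i=5: 4233   i=6: 7940   i=7: 988
  i=8: 14427   i=9: 2560     …   i=108: 14825
  i=109: 1769
Match at i=109, j=20: n = 109·123 + 20 = 13427.

13427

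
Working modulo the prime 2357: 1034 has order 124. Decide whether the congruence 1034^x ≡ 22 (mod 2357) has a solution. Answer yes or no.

22 ∈ ⟨1034⟩ iff 22^124 ≡ 1 (mod 2357), since |⟨1034⟩| = 124.
22^124 mod 2357 = 1165.
Since 1165 ≠ 1, 22 does not lie in the subgroup.

no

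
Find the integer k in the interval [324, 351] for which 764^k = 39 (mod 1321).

335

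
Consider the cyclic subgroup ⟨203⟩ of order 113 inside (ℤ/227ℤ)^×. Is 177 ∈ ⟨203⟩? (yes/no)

yes

177 ∈ ⟨203⟩ iff 177^113 ≡ 1 (mod 227), since |⟨203⟩| = 113.
177^113 mod 227 = 1.
Since 1 = 1, 177 lies in the subgroup.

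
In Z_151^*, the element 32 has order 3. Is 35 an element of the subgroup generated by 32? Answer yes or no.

⟨32⟩ has order 3; its elements mod 151 are {1, 32, 118}.
35 is not in this set.

no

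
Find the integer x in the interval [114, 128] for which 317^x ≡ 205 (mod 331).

Compute 317^114 mod 331 = 22, then multiply by 317 repeatedly:
  317^114=22  317^115=23  317^116=9  317^117=205
Found 205 at exponent 117.

117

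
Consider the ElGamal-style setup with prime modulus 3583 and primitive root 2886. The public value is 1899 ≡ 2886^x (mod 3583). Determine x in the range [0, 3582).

726

Baby-step giant-step with m = ceil(sqrt(3582)) = 60.
Baby table (2886^j mod 3583 for j=0..59):
  0:1  1:2886  2:2104  3:2542  4:1811  5:2532  6:1615  7:2990
  8:1276  9:2795  10:1037  11:977  12:3384  13:2549  14:515  15:2928
  16:1494  17:1335  18:1085  19:3351  20:469  21:2743  22:1451  23:2642
  24:188  25:1535  26:1422  27:1357  28:83  29:3060  30:2648  31:3172
  32:3410  33:2342  34:1474  35:943  36:2001  37:2673  38:79  39:2265
  40:1398  41:170  42:3332  43:2963  44:2180  45:3315  46:480  47:2242
  48:3097  49:1940  50:2194  51:723  52:1272  53:2000  54:3370  55:1558
  56:3306  57:3170  58:1221  59:1717
Giant step factor: 2886^(-60) ≡ 1327 (mod 3583).
Scan 1899·1327^i mod 3583 for i = 0, 1, …:
  i=0: 1899   i=1: 1124   i=2: 1020   i=3: 2749
  i=4: 429   i=5: 3169   i=6: 2404   i=7: 1238
  i=8: 1812   i=9: 331   i=10: 2111   i=11: 2974
  i=12: 1615
Match at i=12, j=6: x = 12·60 + 6 = 726.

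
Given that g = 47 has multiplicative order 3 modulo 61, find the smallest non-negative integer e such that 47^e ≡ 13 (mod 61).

Successive powers of 47 modulo 61:
  47^0=1  47^1=47  47^2=13
So 47^2 ≡ 13 (mod 61), giving e = 2.

2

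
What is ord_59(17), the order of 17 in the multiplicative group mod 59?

29

The order of 17 must divide p − 1 = 58 = 2 · 29.
Divisors: 1, 2, 29, 58.
Check each in increasing order: 17^1 ≡ 17;  17^2 ≡ 53;  17^29 ≡ 1.
Smallest exponent giving 1 is 29.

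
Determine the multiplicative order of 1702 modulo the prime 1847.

923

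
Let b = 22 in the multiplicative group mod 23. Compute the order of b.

2

The order of 22 must divide p − 1 = 22 = 2 · 11.
Divisors: 1, 2, 11, 22.
Check each in increasing order: 22^1 ≡ 22;  22^2 ≡ 1.
Smallest exponent giving 1 is 2.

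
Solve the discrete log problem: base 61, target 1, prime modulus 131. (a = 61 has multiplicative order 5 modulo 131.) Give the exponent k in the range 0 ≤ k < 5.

Successive powers of 61 modulo 131:
  61^0=1
So 61^0 ≡ 1 (mod 131), giving k = 0.

0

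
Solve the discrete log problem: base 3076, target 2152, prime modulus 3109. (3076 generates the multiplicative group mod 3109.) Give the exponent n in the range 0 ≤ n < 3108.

Baby-step giant-step with m = ceil(sqrt(3108)) = 56.
Baby table (3076^j mod 3109 for j=0..55):
  0:1  1:3076  2:1089  3:1371  4:1392  5:699  6:1805  7:2615
  8:757  9:3000  10:488  11:2550  12:2902  13:613  14:1534  15:2231
  16:993  17:1430  18:2554  19:2770  20:1860  21:800  22:1581  23:680
  24:2432  25:578  26:2689  27:1424  28:2752  29:2454  30:2961  31:1775
  32:496  33:2286  34:2287  35:2254  36:234  37:1605  38:2997  39:587
  40:2392  41:1898  42:2655  43:2546  44:3034  45:2475  46:2268  47:2881
  48:1306  49:428  50:1421  51:2851  52:2296  53:1957  54:708  55:1508
Giant step factor: 3076^(-56) ≡ 1399 (mod 3109).
Scan 2152·1399^i mod 3109 for i = 0, 1, …:
  i=0: 2152   i=1: 1136   i=2: 565   i=3: 749
  i=4: 118   i=5: 305   i=6: 762   i=7: 2760
  i=8: 2971   i=9: 2805     …   i=41: 561
  i=42: 1371
Match at i=42, j=3: n = 42·56 + 3 = 2355.

2355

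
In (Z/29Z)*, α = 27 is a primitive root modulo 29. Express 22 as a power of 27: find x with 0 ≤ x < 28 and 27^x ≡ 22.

26

Successive powers of 27 modulo 29:
  27^0=1  27^1=27  27^2=4  27^3=21  27^4=16  27^5=26
  27^6=6  27^7=17  27^8=24  27^9=10  27^10=9  27^11=11
  27^12=7  27^13=15  27^14=28  27^15=2  27^16=25  27^17=8
  27^18=13  27^19=3  27^20=23  27^21=12  27^22=5  27^23=19
  27^24=20  27^25=18  27^26=22
So 27^26 ≡ 22 (mod 29), giving x = 26.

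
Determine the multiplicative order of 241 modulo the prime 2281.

760

The order of 241 must divide p − 1 = 2280 = 2^3 · 3 · 5 · 19.
Divisors: 1, 2, 3, 4, 5, 6, 8, 10, 12, 15, 19, 20, 24, 30, 38, 40, 57, 60, 76, 95, 114, 120, 152, 190, 228, 285, 380, 456, 570, 760, 1140, 2280.
Check each in increasing order: 241^1 ≡ 241;  241^2 ≡ 1056;  241^3 ≡ 1305;  241^4 ≡ 2008;  241^5 ≡ 356;  241^6 ≡ 1399;  241^8 ≡ 1537;  241^10 ≡ 1281;  241^12 ≡ 103;  241^15 ≡ 2117;  241^19 ≡ 1433;  241^20 ≡ 922;  241^24 ≡ 1485;  241^30 ≡ 1805;  241^38 ≡ 589;  241^40 ≡ 1552;  241^57 ≡ 67;  241^60 ≡ 757;  241^76 ≡ 209;  241^95 ≡ 686;  241^114 ≡ 2208;  241^120 ≡ 518;  241^152 ≡ 342;  241^190 ≡ 710;  241^228 ≡ 767;  241^285 ≡ 1207;  241^380 ≡ 2280;  241^456 ≡ 2072;  241^570 ≡ 1571;  241^760 ≡ 1.
Smallest exponent giving 1 is 760.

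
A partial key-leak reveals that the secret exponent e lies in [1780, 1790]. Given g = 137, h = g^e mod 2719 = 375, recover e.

Compute 137^1780 mod 2719 = 1260, then multiply by 137 repeatedly:
  137^1780=1260  137^1781=1323  137^1782=1797  137^1783=1479  137^1784=1417
  137^1785=1080  137^1786=1134  137^1787=375
Found 375 at exponent 1787.

1787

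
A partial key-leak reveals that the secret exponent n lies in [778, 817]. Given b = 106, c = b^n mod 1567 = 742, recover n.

Compute 106^778 mod 1567 = 624, then multiply by 106 repeatedly:
  106^778=624  106^779=330  106^780=506  106^781=358  106^782=340
  106^783=1566  106^784=1461  106^785=1300  106^786=1471  106^787=793
  106^788=1007  106^789=186  106^790=912  106^791=1085  106^792=619
  106^793=1367  106^794=738  106^795=1445  106^796=1171  106^797=333
  106^798=824  106^799=1159  106^800=628  106^801=754  106^802=7
  106^803=742
Found 742 at exponent 803.

803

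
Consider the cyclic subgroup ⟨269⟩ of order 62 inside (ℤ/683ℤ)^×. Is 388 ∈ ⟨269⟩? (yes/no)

no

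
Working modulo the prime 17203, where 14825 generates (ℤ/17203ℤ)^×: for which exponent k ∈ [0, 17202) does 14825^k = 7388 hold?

Baby-step giant-step with m = ceil(sqrt(17202)) = 132.
Baby table (14825^j mod 17203 for j=0..131):
  0:1  1:14825  2:12300  3:12903  4:6818  5:9225  6:13978  7:13715
  8:2618  9:1882  10:14587  11:10565  12:10013  13:15241  14:3623  15:3209
  16:7130  17:7018  18:15309  19:13949  20:13865  21:7181  22:6161  23:6098
  24:1085  25:320  26:13175  27:13716  28:240  29:14182  30:10287  31:180
  32:2035  33:12016  34:135  35:5827  36:9012  37:4402  38:8671  39:6759
  40:11903  41:10804  42:9370  43:13228  44:8103  45:15629  46:9921  47:10378
  48:7421  49:3140  50:16385  51:1265  52:2355  53:7988  54:13851  55:6067
  56:5991  57:14689  58:8851  59:8794  60:6716  61:10939  62:15197  63:5037
  64:12505  65:7097  66:16680  67:5078  68:1022  69:12510  70:12410  71:9368
  72:781  73:706  74:7026  75:13488  76:9131  77:13871  78:10116  79:11149
  80:14704  81:7587  82:4061  83:11028  84:9991  85:15948  86:8271  87:11794
  88:11961  89:10504  90:244  91:4670  92:7878  93:183  94:12104  95:14510
  96:4438  97:9078  98:2281  99:11930  100:15410  101:14613  102:346  103:2956
  104:6659  105:8861  106:2217  107:9295  108:2345  109:14565  110:11272  111:14661
  112:6623  113:8454  114:6695  115:9268  116:14942  117:9322  118:6951  119:2605
  120:15593  121:9514  122:14856  123:7394  124:15737  125:11142  126:14147  127:7502
  128:16958  129:14911  130:14228  131:4117
Giant step factor: 14825^(-132) ≡ 5294 (mod 17203).
Scan 7388·5294^i mod 17203 for i = 0, 1, …:
  i=0: 7388   i=1: 9653   i=2: 10072   i=3: 9071
  i=4: 8301   i=5: 9032   i=6: 8271
Match at i=6, j=86: k = 6·132 + 86 = 878.

878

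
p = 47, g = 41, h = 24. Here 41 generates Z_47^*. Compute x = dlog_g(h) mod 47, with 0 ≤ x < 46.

8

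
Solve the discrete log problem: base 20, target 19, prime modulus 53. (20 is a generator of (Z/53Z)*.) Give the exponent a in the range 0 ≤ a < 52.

5

Successive powers of 20 modulo 53:
  20^0=1  20^1=20  20^2=29  20^3=50  20^4=46  20^5=19
So 20^5 ≡ 19 (mod 53), giving a = 5.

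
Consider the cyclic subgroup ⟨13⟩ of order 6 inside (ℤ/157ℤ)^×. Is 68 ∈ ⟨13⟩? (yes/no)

no

68 ∈ ⟨13⟩ iff 68^6 ≡ 1 (mod 157), since |⟨13⟩| = 6.
68^6 mod 157 = 108.
Since 108 ≠ 1, 68 does not lie in the subgroup.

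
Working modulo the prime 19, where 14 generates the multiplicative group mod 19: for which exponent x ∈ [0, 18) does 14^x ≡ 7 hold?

6

Successive powers of 14 modulo 19:
  14^0=1  14^1=14  14^2=6  14^3=8  14^4=17  14^5=10
  14^6=7
So 14^6 ≡ 7 (mod 19), giving x = 6.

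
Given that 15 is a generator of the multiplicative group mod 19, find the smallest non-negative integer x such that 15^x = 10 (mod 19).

13

Successive powers of 15 modulo 19:
  15^0=1  15^1=15  15^2=16  15^3=12  15^4=9  15^5=2
  15^6=11  15^7=13  15^8=5  15^9=18  15^10=4  15^11=3
  15^12=7  15^13=10
So 15^13 ≡ 10 (mod 19), giving x = 13.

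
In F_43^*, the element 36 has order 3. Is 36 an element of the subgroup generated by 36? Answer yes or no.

⟨36⟩ has order 3; its elements mod 43 are {1, 6, 36}.
36 is in this set.

yes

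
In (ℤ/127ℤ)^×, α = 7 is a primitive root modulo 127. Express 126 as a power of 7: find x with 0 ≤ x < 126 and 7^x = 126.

Baby-step giant-step with m = ceil(sqrt(126)) = 12.
Baby table (7^j mod 127 for j=0..11):
  0:1  1:7  2:49  3:89  4:115  5:43  6:47  7:75
  8:17  9:119  10:71  11:116
Giant step factor: 7^(-12) ≡ 94 (mod 127).
Scan 126·94^i mod 127 for i = 0, 1, …:
  i=0: 126   i=1: 33   i=2: 54   i=3: 123
  i=4: 5   i=5: 89
Match at i=5, j=3: x = 5·12 + 3 = 63.

63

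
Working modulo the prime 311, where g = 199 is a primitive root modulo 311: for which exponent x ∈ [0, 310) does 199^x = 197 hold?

16

Baby-step giant-step with m = ceil(sqrt(310)) = 18.
Baby table (199^j mod 311 for j=0..17):
  0:1  1:199  2:104  3:170  4:242  5:264  6:288  7:88
  8:96  9:133  10:32  11:148  12:218  13:153  14:280  15:51
  16:197  17:17
Giant step factor: 199^(-18) ≡ 90 (mod 311).
Scan 197·90^i mod 311 for i = 0, 1, …:
  i=0: 197
Match at i=0, j=16: x = 0·18 + 16 = 16.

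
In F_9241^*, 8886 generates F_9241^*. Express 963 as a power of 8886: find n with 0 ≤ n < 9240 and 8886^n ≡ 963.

8242

Baby-step giant-step with m = ceil(sqrt(9240)) = 97.
Baby table (8886^j mod 9241 for j=0..96):
  0:1  1:8886  2:5892  3:6047  4:6468  5:4869  6:8813  7:4084
  8:1017  9:8605  10:3996  11:4534  12:7605  13:7838  14:8292  15:4219
  16:8538  17:58  18:7133  19:9060  20:8809  21:5504  22:5172  23:2899
  24:5847  25:3540  26:76  27:743  28:4224  29:6763  30:1795  31:404
  32:4436  33:5431  34:3364  35:7110  36:7984  37:2667  38:5038  39:4264
  40:1804  41:6450  42:2018  43:4408  44:6130  45:4726  46:4132  47:2459
  48:4950  49:7781  50:804  51:1051  52:5776  53:1022  54:6830  55:5733
  56:7046  57:2981  58:4460  59:6152  60:6157  61:4382  62:6119  63:8631
  64:4007  65:629  66:7730  67:427  68:5512  69:2332  70:3830  71:8018
  72:9079  73:2064  74:6560  75:9173  76:5658  77:5948  78:4649  79:3744
  80:1584  81:1381  82:8759  83:4772  84:6284  85:5502  86:5882  87:356
  88:2994  89:9086  90:8820  91:1599  92:5297  93:4729  94:3067  95:1653
  96:4609
Giant step factor: 8886^(-97) ≡ 292 (mod 9241).
Scan 963·292^i mod 9241 for i = 0, 1, …:
  i=0: 963   i=1: 3966   i=2: 2947   i=3: 1111
  i=4: 977   i=5: 8054   i=6: 4554   i=7: 8305
  i=8: 3918   i=9: 7413     …   i=83: 4093
  i=84: 3067
Match at i=84, j=94: n = 84·97 + 94 = 8242.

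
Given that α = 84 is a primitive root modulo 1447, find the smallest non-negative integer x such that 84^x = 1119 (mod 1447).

568

Baby-step giant-step with m = ceil(sqrt(1446)) = 39.
Baby table (84^j mod 1447 for j=0..38):
  0:1  1:84  2:1268  3:881  4:207  5:24  6:569  7:45
  8:886  9:627  10:576  11:633  12:1080  13:1006  14:578  15:801
  16:722  17:1321  18:992  19:849  20:413  21:1411  22:1317  23:656
  24:118  25:1230  26:583  27:1221  28:1274  29:1385  30:580  31:969
  32:364  33:189  34:1406  35:897  36:104  37:54  38:195
Giant step factor: 84^(-39) ≡ 1422 (mod 1447).
Scan 1119·1422^i mod 1447 for i = 0, 1, …:
  i=0: 1119   i=1: 965   i=2: 474   i=3: 1173
  i=4: 1062   i=5: 943   i=6: 1024   i=7: 446
  i=8: 426   i=9: 926     …   i=13: 584
  i=14: 1317
Match at i=14, j=22: x = 14·39 + 22 = 568.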